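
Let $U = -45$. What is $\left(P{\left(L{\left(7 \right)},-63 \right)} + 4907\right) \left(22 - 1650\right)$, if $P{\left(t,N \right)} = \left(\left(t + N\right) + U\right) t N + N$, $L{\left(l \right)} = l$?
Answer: $-80398780$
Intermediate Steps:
$P{\left(t,N \right)} = N + N t \left(-45 + N + t\right)$ ($P{\left(t,N \right)} = \left(\left(t + N\right) - 45\right) t N + N = \left(\left(N + t\right) - 45\right) t N + N = \left(-45 + N + t\right) t N + N = t \left(-45 + N + t\right) N + N = N t \left(-45 + N + t\right) + N = N + N t \left(-45 + N + t\right)$)
$\left(P{\left(L{\left(7 \right)},-63 \right)} + 4907\right) \left(22 - 1650\right) = \left(- 63 \left(1 + 7^{2} - 315 - 441\right) + 4907\right) \left(22 - 1650\right) = \left(- 63 \left(1 + 49 - 315 - 441\right) + 4907\right) \left(-1628\right) = \left(\left(-63\right) \left(-706\right) + 4907\right) \left(-1628\right) = \left(44478 + 4907\right) \left(-1628\right) = 49385 \left(-1628\right) = -80398780$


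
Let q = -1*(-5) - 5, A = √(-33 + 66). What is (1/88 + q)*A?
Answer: √33/88 ≈ 0.065279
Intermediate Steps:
A = √33 ≈ 5.7446
q = 0 (q = 5 - 5 = 0)
(1/88 + q)*A = (1/88 + 0)*√33 = √33/88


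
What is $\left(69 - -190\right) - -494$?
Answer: $753$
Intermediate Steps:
$\left(69 - -190\right) - -494 = \left(69 + 190\right) + 494 = 259 + 494 = 753$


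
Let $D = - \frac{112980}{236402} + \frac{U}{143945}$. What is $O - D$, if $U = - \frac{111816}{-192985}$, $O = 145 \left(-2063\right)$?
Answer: $- \frac{982217856871941595141}{3283532271740825} \approx -2.9913 \cdot 10^{5}$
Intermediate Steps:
$O = -299135$
$U = \frac{111816}{192985}$ ($U = \left(-111816\right) \left(- \frac{1}{192985}\right) = \frac{111816}{192985} \approx 0.5794$)
$D = - \frac{1569235250091234}{3283532271740825}$ ($D = - \frac{112980}{236402} + \frac{111816}{192985 \cdot 143945} = \left(-112980\right) \frac{1}{236402} + \frac{111816}{192985} \cdot \frac{1}{143945} = - \frac{56490}{118201} + \frac{111816}{27779225825} = - \frac{1569235250091234}{3283532271740825} \approx -0.47791$)
$O - D = -299135 - - \frac{1569235250091234}{3283532271740825} = -299135 + \frac{1569235250091234}{3283532271740825} = - \frac{982217856871941595141}{3283532271740825}$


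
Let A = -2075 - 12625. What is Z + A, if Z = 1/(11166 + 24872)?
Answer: -529758599/36038 ≈ -14700.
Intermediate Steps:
A = -14700
Z = 1/36038 ≈ 2.7748e-5
Z + A = 1/36038 - 14700 = -529758599/36038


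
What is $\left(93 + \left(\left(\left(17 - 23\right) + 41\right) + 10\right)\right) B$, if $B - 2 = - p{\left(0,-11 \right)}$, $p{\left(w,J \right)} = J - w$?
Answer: $1794$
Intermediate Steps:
$B = 13$ ($B = 2 - \left(-11 - 0\right) = 2 - \left(-11 + 0\right) = 2 - -11 = 2 + 11 = 13$)
$\left(93 + \left(\left(\left(17 - 23\right) + 41\right) + 10\right)\right) B = \left(93 + \left(\left(\left(17 - 23\right) + 41\right) + 10\right)\right) 13 = \left(93 + \left(\left(-6 + 41\right) + 10\right)\right) 13 = \left(93 + \left(35 + 10\right)\right) 13 = \left(93 + 45\right) 13 = 138 \cdot 13 = 1794$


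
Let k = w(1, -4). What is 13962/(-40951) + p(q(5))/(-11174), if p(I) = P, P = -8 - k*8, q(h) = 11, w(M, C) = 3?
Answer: -77350478/228793237 ≈ -0.33808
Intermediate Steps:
k = 3
P = -32 (P = -8 - 3*8 = -8 - 1*24 = -8 - 24 = -32)
p(I) = -32
13962/(-40951) + p(q(5))/(-11174) = 13962/(-40951) - 32/(-11174) = 13962*(-1/40951) - 32*(-1/11174) = -13962/40951 + 16/5587 = -77350478/228793237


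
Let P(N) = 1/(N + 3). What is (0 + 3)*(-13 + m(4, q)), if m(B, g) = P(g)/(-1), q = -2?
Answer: -42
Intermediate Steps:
P(N) = 1/(3 + N)
m(B, g) = -1/(3 + g) (m(B, g) = 1/((3 + g)*(-1)) = -1/(3 + g))
(0 + 3)*(-13 + m(4, q)) = (0 + 3)*(-13 - 1/(3 - 2)) = 3*(-13 - 1/1) = 3*(-13 - 1*1) = 3*(-13 - 1) = 3*(-14) = -42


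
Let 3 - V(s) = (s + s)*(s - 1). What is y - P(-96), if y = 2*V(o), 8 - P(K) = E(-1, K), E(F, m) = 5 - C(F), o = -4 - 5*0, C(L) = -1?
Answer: -76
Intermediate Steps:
o = -4 (o = -4 + 0 = -4)
V(s) = 3 - 2*s*(-1 + s) (V(s) = 3 - (s + s)*(s - 1) = 3 - 2*s*(-1 + s))
E(F, m) = 6 (E(F, m) = 5 - 1*(-1) = 5 + 1 = 6)
P(K) = 2 (P(K) = 8 - 1*6 = 8 - 6 = 2)
y = -74 (y = 2*(3 - 2*(-4)² + 2*(-4)) = 2*(3 - 2*16 - 8) = 2*(3 - 32 - 8) = 2*(-37) = -74)
y - P(-96) = -74 - 1*2 = -74 - 2 = -76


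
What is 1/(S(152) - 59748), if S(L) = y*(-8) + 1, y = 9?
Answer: -1/59819 ≈ -1.6717e-5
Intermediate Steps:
S(L) = -71 (S(L) = 9*(-8) + 1 = -72 + 1 = -71)
1/(S(152) - 59748) = 1/(-71 - 59748) = 1/(-59819) = -1/59819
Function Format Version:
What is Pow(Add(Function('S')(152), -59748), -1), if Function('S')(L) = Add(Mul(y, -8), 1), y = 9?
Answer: Rational(-1, 59819) ≈ -1.6717e-5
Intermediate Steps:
Function('S')(L) = -71 (Function('S')(L) = Add(Mul(9, -8), 1) = Add(-72, 1) = -71)
Pow(Add(Function('S')(152), -59748), -1) = Pow(Add(-71, -59748), -1) = Pow(-59819, -1) = Rational(-1, 59819)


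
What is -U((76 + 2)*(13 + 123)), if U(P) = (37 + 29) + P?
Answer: -10674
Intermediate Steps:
U(P) = 66 + P
-U((76 + 2)*(13 + 123)) = -(66 + (76 + 2)*(13 + 123)) = -(66 + 78*136) = -(66 + 10608) = -1*10674 = -10674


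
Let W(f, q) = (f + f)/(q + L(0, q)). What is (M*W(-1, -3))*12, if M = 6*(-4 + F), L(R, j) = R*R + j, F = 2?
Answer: -48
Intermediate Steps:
L(R, j) = j + R² (L(R, j) = R² + j = j + R²)
W(f, q) = f/q (W(f, q) = (f + f)/(q + (q + 0²)) = (2*f)/(q + (q + 0)) = (2*f)/(q + q) = (2*f)/((2*q)) = (2*f)*(1/(2*q)) = f/q)
M = -12 (M = 6*(-4 + 2) = 6*(-2) = -12)
(M*W(-1, -3))*12 = -(-12)/(-3)*12 = -(-12)*(-1)/3*12 = -12*⅓*12 = -4*12 = -48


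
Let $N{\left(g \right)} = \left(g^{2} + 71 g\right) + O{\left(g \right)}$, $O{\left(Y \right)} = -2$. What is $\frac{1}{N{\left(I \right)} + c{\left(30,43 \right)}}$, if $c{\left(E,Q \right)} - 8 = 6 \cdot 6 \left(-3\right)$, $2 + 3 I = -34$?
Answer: $- \frac{1}{810} \approx -0.0012346$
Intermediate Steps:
$I = -12$ ($I = - \frac{2}{3} + \frac{1}{3} \left(-34\right) = - \frac{2}{3} - \frac{34}{3} = -12$)
$c{\left(E,Q \right)} = -100$ ($c{\left(E,Q \right)} = 8 + 6 \cdot 6 \left(-3\right) = 8 + 36 \left(-3\right) = 8 - 108 = -100$)
$N{\left(g \right)} = -2 + g^{2} + 71 g$ ($N{\left(g \right)} = \left(g^{2} + 71 g\right) - 2 = -2 + g^{2} + 71 g$)
$\frac{1}{N{\left(I \right)} + c{\left(30,43 \right)}} = \frac{1}{\left(-2 + \left(-12\right)^{2} + 71 \left(-12\right)\right) - 100} = \frac{1}{\left(-2 + 144 - 852\right) - 100} = \frac{1}{-710 - 100} = \frac{1}{-810} = - \frac{1}{810}$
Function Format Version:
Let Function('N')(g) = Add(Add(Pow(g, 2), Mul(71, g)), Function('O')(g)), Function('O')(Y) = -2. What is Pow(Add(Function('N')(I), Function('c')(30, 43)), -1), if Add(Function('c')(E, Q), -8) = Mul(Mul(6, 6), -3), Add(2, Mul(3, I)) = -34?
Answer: Rational(-1, 810) ≈ -0.0012346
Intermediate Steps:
I = -12 (I = Add(Rational(-2, 3), Mul(Rational(1, 3), -34)) = Add(Rational(-2, 3), Rational(-34, 3)) = -12)
Function('c')(E, Q) = -100 (Function('c')(E, Q) = Add(8, Mul(Mul(6, 6), -3)) = Add(8, Mul(36, -3)) = Add(8, -108) = -100)
Function('N')(g) = Add(-2, Pow(g, 2), Mul(71, g)) (Function('N')(g) = Add(Add(Pow(g, 2), Mul(71, g)), -2) = Add(-2, Pow(g, 2), Mul(71, g)))
Pow(Add(Function('N')(I), Function('c')(30, 43)), -1) = Pow(Add(Add(-2, Pow(-12, 2), Mul(71, -12)), -100), -1) = Pow(Add(Add(-2, 144, -852), -100), -1) = Pow(Add(-710, -100), -1) = Pow(-810, -1) = Rational(-1, 810)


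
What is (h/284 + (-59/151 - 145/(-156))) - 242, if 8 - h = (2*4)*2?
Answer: -403885243/1672476 ≈ -241.49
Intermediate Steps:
h = -8 (h = 8 - 2*4*2 = 8 - 8*2 = 8 - 1*16 = 8 - 16 = -8)
(h/284 + (-59/151 - 145/(-156))) - 242 = (-8/284 + (-59/151 - 145/(-156))) - 242 = (-8*1/284 + (-59*1/151 - 145*(-1/156))) - 242 = (-2/71 + (-59/151 + 145/156)) - 242 = (-2/71 + 12691/23556) - 242 = 853949/1672476 - 242 = -403885243/1672476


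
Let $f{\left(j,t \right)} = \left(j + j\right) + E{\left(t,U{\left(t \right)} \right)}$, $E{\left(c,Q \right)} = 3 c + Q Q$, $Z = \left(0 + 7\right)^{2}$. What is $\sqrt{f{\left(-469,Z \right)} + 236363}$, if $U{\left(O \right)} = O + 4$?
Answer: $\sqrt{238381} \approx 488.24$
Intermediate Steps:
$Z = 49$ ($Z = 7^{2} = 49$)
$U{\left(O \right)} = 4 + O$
$E{\left(c,Q \right)} = Q^{2} + 3 c$ ($E{\left(c,Q \right)} = 3 c + Q^{2} = Q^{2} + 3 c$)
$f{\left(j,t \right)} = \left(4 + t\right)^{2} + 2 j + 3 t$ ($f{\left(j,t \right)} = \left(j + j\right) + \left(\left(4 + t\right)^{2} + 3 t\right) = 2 j + \left(\left(4 + t\right)^{2} + 3 t\right) = \left(4 + t\right)^{2} + 2 j + 3 t$)
$\sqrt{f{\left(-469,Z \right)} + 236363} = \sqrt{\left(\left(4 + 49\right)^{2} + 2 \left(-469\right) + 3 \cdot 49\right) + 236363} = \sqrt{\left(53^{2} - 938 + 147\right) + 236363} = \sqrt{\left(2809 - 938 + 147\right) + 236363} = \sqrt{2018 + 236363} = \sqrt{238381}$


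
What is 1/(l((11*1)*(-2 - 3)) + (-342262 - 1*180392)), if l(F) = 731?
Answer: -1/521923 ≈ -1.9160e-6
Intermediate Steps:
1/(l((11*1)*(-2 - 3)) + (-342262 - 1*180392)) = 1/(731 + (-342262 - 1*180392)) = 1/(731 + (-342262 - 180392)) = 1/(731 - 522654) = 1/(-521923) = -1/521923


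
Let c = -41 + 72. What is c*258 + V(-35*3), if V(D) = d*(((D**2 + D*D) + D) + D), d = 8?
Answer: 182718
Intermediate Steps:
c = 31
V(D) = 16*D + 16*D**2 (V(D) = 8*(((D**2 + D*D) + D) + D) = 8*(((D**2 + D**2) + D) + D) = 8*((2*D**2 + D) + D) = 8*((D + 2*D**2) + D) = 8*(2*D + 2*D**2) = 16*D + 16*D**2)
c*258 + V(-35*3) = 31*258 + 16*(-35*3)*(1 - 35*3) = 7998 + 16*(-105)*(1 - 105) = 7998 + 16*(-105)*(-104) = 7998 + 174720 = 182718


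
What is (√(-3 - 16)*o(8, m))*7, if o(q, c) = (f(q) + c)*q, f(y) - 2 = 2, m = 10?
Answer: 784*I*√19 ≈ 3417.4*I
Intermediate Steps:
f(y) = 4 (f(y) = 2 + 2 = 4)
o(q, c) = q*(4 + c) (o(q, c) = (4 + c)*q = q*(4 + c))
(√(-3 - 16)*o(8, m))*7 = (√(-3 - 16)*(8*(4 + 10)))*7 = (√(-19)*(8*14))*7 = ((I*√19)*112)*7 = (112*I*√19)*7 = 784*I*√19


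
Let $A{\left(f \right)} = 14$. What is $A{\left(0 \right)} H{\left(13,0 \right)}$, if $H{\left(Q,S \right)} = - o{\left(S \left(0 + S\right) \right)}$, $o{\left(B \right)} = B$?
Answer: $0$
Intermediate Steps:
$H{\left(Q,S \right)} = - S^{2}$ ($H{\left(Q,S \right)} = - S \left(0 + S\right) = - S S = - S^{2}$)
$A{\left(0 \right)} H{\left(13,0 \right)} = 14 \left(- 0^{2}\right) = 14 \left(\left(-1\right) 0\right) = 14 \cdot 0 = 0$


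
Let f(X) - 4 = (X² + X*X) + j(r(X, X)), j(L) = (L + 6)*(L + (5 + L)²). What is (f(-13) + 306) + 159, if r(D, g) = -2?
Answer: 835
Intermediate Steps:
j(L) = (6 + L)*(L + (5 + L)²)
f(X) = 32 + 2*X² (f(X) = 4 + ((X² + X*X) + (150 + (-2)³ + 17*(-2)² + 91*(-2))) = 4 + ((X² + X²) + (150 - 8 + 17*4 - 182)) = 4 + (2*X² + (150 - 8 + 68 - 182)) = 4 + (2*X² + 28) = 4 + (28 + 2*X²) = 32 + 2*X²)
(f(-13) + 306) + 159 = ((32 + 2*(-13)²) + 306) + 159 = ((32 + 2*169) + 306) + 159 = ((32 + 338) + 306) + 159 = (370 + 306) + 159 = 676 + 159 = 835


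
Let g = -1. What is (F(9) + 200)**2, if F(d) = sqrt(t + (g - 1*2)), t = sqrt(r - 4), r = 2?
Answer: (200 + sqrt(-3 + I*sqrt(2)))**2 ≈ 40156.0 + 712.3*I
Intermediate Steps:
t = I*sqrt(2) (t = sqrt(2 - 4) = sqrt(-2) = I*sqrt(2) ≈ 1.4142*I)
F(d) = sqrt(-3 + I*sqrt(2)) (F(d) = sqrt(I*sqrt(2) + (-1 - 1*2)) = sqrt(I*sqrt(2) + (-1 - 2)) = sqrt(I*sqrt(2) - 3) = sqrt(-3 + I*sqrt(2)))
(F(9) + 200)**2 = (sqrt(-3 + I*sqrt(2)) + 200)**2 = (200 + sqrt(-3 + I*sqrt(2)))**2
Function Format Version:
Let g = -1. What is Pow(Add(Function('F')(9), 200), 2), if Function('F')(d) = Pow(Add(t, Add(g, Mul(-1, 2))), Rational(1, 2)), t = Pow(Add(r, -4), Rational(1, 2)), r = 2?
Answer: Pow(Add(200, Pow(Add(-3, Mul(I, Pow(2, Rational(1, 2)))), Rational(1, 2))), 2) ≈ Add(40156., Mul(712.3, I))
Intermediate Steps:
t = Mul(I, Pow(2, Rational(1, 2))) (t = Pow(Add(2, -4), Rational(1, 2)) = Pow(-2, Rational(1, 2)) = Mul(I, Pow(2, Rational(1, 2))) ≈ Mul(1.4142, I))
Function('F')(d) = Pow(Add(-3, Mul(I, Pow(2, Rational(1, 2)))), Rational(1, 2)) (Function('F')(d) = Pow(Add(Mul(I, Pow(2, Rational(1, 2))), Add(-1, Mul(-1, 2))), Rational(1, 2)) = Pow(Add(Mul(I, Pow(2, Rational(1, 2))), Add(-1, -2)), Rational(1, 2)) = Pow(Add(Mul(I, Pow(2, Rational(1, 2))), -3), Rational(1, 2)) = Pow(Add(-3, Mul(I, Pow(2, Rational(1, 2)))), Rational(1, 2)))
Pow(Add(Function('F')(9), 200), 2) = Pow(Add(Pow(Add(-3, Mul(I, Pow(2, Rational(1, 2)))), Rational(1, 2)), 200), 2) = Pow(Add(200, Pow(Add(-3, Mul(I, Pow(2, Rational(1, 2)))), Rational(1, 2))), 2)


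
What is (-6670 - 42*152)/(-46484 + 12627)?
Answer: 13054/33857 ≈ 0.38556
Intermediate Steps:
(-6670 - 42*152)/(-46484 + 12627) = (-6670 - 6384)/(-33857) = -13054*(-1/33857) = 13054/33857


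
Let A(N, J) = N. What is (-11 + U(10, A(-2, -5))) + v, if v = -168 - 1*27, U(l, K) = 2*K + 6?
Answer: -204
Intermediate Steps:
U(l, K) = 6 + 2*K
v = -195 (v = -168 - 27 = -195)
(-11 + U(10, A(-2, -5))) + v = (-11 + (6 + 2*(-2))) - 195 = (-11 + (6 - 4)) - 195 = (-11 + 2) - 195 = -9 - 195 = -204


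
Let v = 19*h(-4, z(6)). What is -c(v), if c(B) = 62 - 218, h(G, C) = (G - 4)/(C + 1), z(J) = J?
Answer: 156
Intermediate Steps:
h(G, C) = (-4 + G)/(1 + C)
v = -152/7 (v = 19*((-4 - 4)/(1 + 6)) = 19*(-8/7) = -152/7 ≈ -21.714)
c(B) = -156
-c(v) = -1*(-156) = 156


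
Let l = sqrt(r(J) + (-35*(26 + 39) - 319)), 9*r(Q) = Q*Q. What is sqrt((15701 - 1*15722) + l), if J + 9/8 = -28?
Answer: sqrt(-3024 + 6*I*sqrt(1439855))/12 ≈ 4.0761 + 6.133*I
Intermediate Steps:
J = -233/8 (J = -9/8 - 28 = -233/8 ≈ -29.125)
r(Q) = Q**2/9 (r(Q) = (Q*Q)/9 = Q**2/9)
l = I*sqrt(1439855)/24 (l = sqrt((-233/8)**2/9 + (-35*(26 + 39) - 319)) = sqrt((1/9)*(54289/64) + (-35*65 - 319)) = sqrt(54289/576 + (-2275 - 319)) = sqrt(54289/576 - 2594) = sqrt(-1439855/576) = I*sqrt(1439855)/24 ≈ 49.997*I)
sqrt((15701 - 1*15722) + l) = sqrt((15701 - 1*15722) + I*sqrt(1439855)/24) = sqrt((15701 - 15722) + I*sqrt(1439855)/24) = sqrt(-21 + I*sqrt(1439855)/24)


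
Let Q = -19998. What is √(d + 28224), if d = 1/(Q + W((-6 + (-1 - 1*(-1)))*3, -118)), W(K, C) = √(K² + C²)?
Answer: √(1128847102 - 112896*√3562)/(2*√(9999 - √3562)) ≈ 168.00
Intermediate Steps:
W(K, C) = √(C² + K²)
d = 1/(-19998 + 2*√3562) (d = 1/(-19998 + √((-118)² + ((-6 + (-1 - 1*(-1)))*3)²)) = 1/(-19998 + √(13924 + ((-6 + (-1 + 1))*3)²)) = 1/(-19998 + √(13924 + ((-6 + 0)*3)²)) = 1/(-19998 + √(13924 + (-6*3)²)) = 1/(-19998 + √(13924 + (-18)²)) = 1/(-19998 + √(13924 + 324)) = 1/(-19998 + √14248) = 1/(-19998 + 2*√3562) ≈ -5.0305e-5)
√(d + 28224) = √((-9999/199952878 - √3562/199952878) + 28224) = √(5643470018673/199952878 - √3562/199952878)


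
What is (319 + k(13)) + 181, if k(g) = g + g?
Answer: 526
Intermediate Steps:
k(g) = 2*g
(319 + k(13)) + 181 = (319 + 2*13) + 181 = (319 + 26) + 181 = 345 + 181 = 526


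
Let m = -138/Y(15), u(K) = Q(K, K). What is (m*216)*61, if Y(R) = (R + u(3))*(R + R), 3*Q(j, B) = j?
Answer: -37881/10 ≈ -3788.1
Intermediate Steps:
Q(j, B) = j/3
u(K) = K/3
Y(R) = 2*R*(1 + R) (Y(R) = (R + (⅓)*3)*(R + R) = (R + 1)*(2*R) = (1 + R)*(2*R) = 2*R*(1 + R))
m = -23/80 (m = -138*1/(30*(1 + 15)) = -138/(2*15*16) = -138/480 = -138*1/480 = -23/80 ≈ -0.28750)
(m*216)*61 = -23/80*216*61 = -621/10*61 = -37881/10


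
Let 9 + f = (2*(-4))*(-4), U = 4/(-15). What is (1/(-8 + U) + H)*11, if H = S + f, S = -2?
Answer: 28479/124 ≈ 229.67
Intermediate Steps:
U = -4/15 (U = 4*(-1/15) = -4/15 ≈ -0.26667)
f = 23 (f = -9 + (2*(-4))*(-4) = -9 - 8*(-4) = -9 + 32 = 23)
H = 21 (H = -2 + 23 = 21)
(1/(-8 + U) + H)*11 = (1/(-8 - 4/15) + 21)*11 = (1/(-124/15) + 21)*11 = (-15/124 + 21)*11 = (2589/124)*11 = 28479/124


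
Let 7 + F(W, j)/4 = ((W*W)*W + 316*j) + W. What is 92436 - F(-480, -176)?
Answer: 442684848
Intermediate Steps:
F(W, j) = -28 + 4*W + 4*W³ + 1264*j (F(W, j) = -28 + 4*(((W*W)*W + 316*j) + W) = -28 + 4*((W²*W + 316*j) + W) = -28 + 4*((W³ + 316*j) + W) = -28 + 4*(W + W³ + 316*j) = -28 + (4*W + 4*W³ + 1264*j) = -28 + 4*W + 4*W³ + 1264*j)
92436 - F(-480, -176) = 92436 - (-28 + 4*(-480) + 4*(-480)³ + 1264*(-176)) = 92436 - (-28 - 1920 + 4*(-110592000) - 222464) = 92436 - (-28 - 1920 - 442368000 - 222464) = 92436 - 1*(-442592412) = 92436 + 442592412 = 442684848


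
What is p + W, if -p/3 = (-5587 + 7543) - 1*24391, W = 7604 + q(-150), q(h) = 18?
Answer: 74927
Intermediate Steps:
W = 7622 (W = 7604 + 18 = 7622)
p = 67305 (p = -3*((-5587 + 7543) - 1*24391) = -3*(1956 - 24391) = -3*(-22435) = 67305)
p + W = 67305 + 7622 = 74927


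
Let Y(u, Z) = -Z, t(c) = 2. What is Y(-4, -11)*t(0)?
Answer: 22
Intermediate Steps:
Y(-4, -11)*t(0) = -1*(-11)*2 = 11*2 = 22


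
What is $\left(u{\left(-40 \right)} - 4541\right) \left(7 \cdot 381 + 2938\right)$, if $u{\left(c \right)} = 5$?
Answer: $-25424280$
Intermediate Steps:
$\left(u{\left(-40 \right)} - 4541\right) \left(7 \cdot 381 + 2938\right) = \left(5 - 4541\right) \left(7 \cdot 381 + 2938\right) = - 4536 \left(2667 + 2938\right) = \left(-4536\right) 5605 = -25424280$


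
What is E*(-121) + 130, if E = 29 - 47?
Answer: 2308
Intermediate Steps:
E = -18
E*(-121) + 130 = -18*(-121) + 130 = 2178 + 130 = 2308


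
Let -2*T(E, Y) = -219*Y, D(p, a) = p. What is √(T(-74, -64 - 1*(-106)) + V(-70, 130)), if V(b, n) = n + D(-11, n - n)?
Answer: √4718 ≈ 68.688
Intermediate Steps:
T(E, Y) = 219*Y/2 (T(E, Y) = -(-219)*Y/2 = 219*Y/2)
V(b, n) = -11 + n (V(b, n) = n - 11 = -11 + n)
√(T(-74, -64 - 1*(-106)) + V(-70, 130)) = √(219*(-64 - 1*(-106))/2 + (-11 + 130)) = √(219*(-64 + 106)/2 + 119) = √((219/2)*42 + 119) = √(4599 + 119) = √4718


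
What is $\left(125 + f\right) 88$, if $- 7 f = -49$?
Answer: $11616$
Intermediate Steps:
$f = 7$ ($f = \left(- \frac{1}{7}\right) \left(-49\right) = 7$)
$\left(125 + f\right) 88 = \left(125 + 7\right) 88 = 132 \cdot 88 = 11616$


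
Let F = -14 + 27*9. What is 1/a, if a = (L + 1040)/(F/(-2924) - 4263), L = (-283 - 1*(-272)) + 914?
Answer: -12465241/5681332 ≈ -2.1941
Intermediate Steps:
F = 229 (F = -14 + 243 = 229)
L = 903 (L = (-283 + 272) + 914 = -11 + 914 = 903)
a = -5681332/12465241 (a = (903 + 1040)/(229/(-2924) - 4263) = 1943/(229*(-1/2924) - 4263) = 1943/(-229/2924 - 4263) = 1943/(-12465241/2924) = 1943*(-2924/12465241) = -5681332/12465241 ≈ -0.45577)
1/a = 1/(-5681332/12465241) = -12465241/5681332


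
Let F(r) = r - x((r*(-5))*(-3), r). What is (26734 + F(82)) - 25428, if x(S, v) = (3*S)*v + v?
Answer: -301274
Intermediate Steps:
x(S, v) = v + 3*S*v (x(S, v) = 3*S*v + v = v + 3*S*v)
F(r) = r - r*(1 + 45*r) (F(r) = r - r*(1 + 3*((r*(-5))*(-3))) = r - r*(1 + 3*(-5*r*(-3))) = r - r*(1 + 3*(15*r)) = r - r*(1 + 45*r))
(26734 + F(82)) - 25428 = (26734 - 45*82**2) - 25428 = (26734 - 45*6724) - 25428 = (26734 - 302580) - 25428 = -275846 - 25428 = -301274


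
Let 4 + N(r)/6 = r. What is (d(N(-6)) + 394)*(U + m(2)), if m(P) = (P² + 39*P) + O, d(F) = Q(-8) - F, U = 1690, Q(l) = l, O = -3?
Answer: 788974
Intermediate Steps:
N(r) = -24 + 6*r
d(F) = -8 - F
m(P) = -3 + P² + 39*P (m(P) = (P² + 39*P) - 3 = -3 + P² + 39*P)
(d(N(-6)) + 394)*(U + m(2)) = ((-8 - (-24 + 6*(-6))) + 394)*(1690 + (-3 + 2² + 39*2)) = ((-8 - (-24 - 36)) + 394)*(1690 + (-3 + 4 + 78)) = ((-8 - 1*(-60)) + 394)*(1690 + 79) = ((-8 + 60) + 394)*1769 = (52 + 394)*1769 = 446*1769 = 788974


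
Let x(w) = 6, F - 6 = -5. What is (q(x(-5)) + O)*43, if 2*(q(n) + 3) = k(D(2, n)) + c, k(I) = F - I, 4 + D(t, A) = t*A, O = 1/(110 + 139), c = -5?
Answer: -96320/249 ≈ -386.83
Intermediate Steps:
F = 1 (F = 6 - 5 = 1)
O = 1/249 ≈ 0.0040161
D(t, A) = -4 + A*t (D(t, A) = -4 + t*A = -4 + A*t)
k(I) = 1 - I
q(n) = -3 - n (q(n) = -3 + ((1 - (-4 + n*2)) - 5)/2 = -3 + ((1 - (-4 + 2*n)) - 5)/2 = -3 + ((1 + (4 - 2*n)) - 5)/2 = -3 + ((5 - 2*n) - 5)/2 = -3 + (-2*n)/2 = -3 - n)
(q(x(-5)) + O)*43 = ((-3 - 1*6) + 1/249)*43 = ((-3 - 6) + 1/249)*43 = (-9 + 1/249)*43 = -2240/249*43 = -96320/249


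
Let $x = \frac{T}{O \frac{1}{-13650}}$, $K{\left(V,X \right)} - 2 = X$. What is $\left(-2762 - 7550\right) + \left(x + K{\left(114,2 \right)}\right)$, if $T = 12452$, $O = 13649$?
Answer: $- \frac{310663692}{13649} \approx -22761.0$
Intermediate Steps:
$K{\left(V,X \right)} = 2 + X$
$x = - \frac{169969800}{13649}$ ($x = \frac{12452}{13649 \frac{1}{-13650}} = \frac{12452}{13649 \left(- \frac{1}{13650}\right)} = \frac{12452}{- \frac{13649}{13650}} = 12452 \left(- \frac{13650}{13649}\right) = - \frac{169969800}{13649} \approx -12453.0$)
$\left(-2762 - 7550\right) + \left(x + K{\left(114,2 \right)}\right) = \left(-2762 - 7550\right) + \left(- \frac{169969800}{13649} + \left(2 + 2\right)\right) = -10312 + \left(- \frac{169969800}{13649} + 4\right) = -10312 - \frac{169915204}{13649} = - \frac{310663692}{13649}$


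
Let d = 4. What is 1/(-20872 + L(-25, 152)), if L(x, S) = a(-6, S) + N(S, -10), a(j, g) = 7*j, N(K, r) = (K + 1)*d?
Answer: -1/20302 ≈ -4.9256e-5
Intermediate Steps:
N(K, r) = 4 + 4*K (N(K, r) = (K + 1)*4 = (1 + K)*4 = 4 + 4*K)
L(x, S) = -38 + 4*S (L(x, S) = 7*(-6) + (4 + 4*S) = -42 + (4 + 4*S) = -38 + 4*S)
1/(-20872 + L(-25, 152)) = 1/(-20872 + (-38 + 4*152)) = 1/(-20872 + (-38 + 608)) = 1/(-20872 + 570) = 1/(-20302) = -1/20302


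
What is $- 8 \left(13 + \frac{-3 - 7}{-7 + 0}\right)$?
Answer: $- \frac{808}{7} \approx -115.43$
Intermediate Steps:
$- 8 \left(13 + \frac{-3 - 7}{-7 + 0}\right) = - 8 \left(13 - \frac{10}{-7}\right) = - 8 \left(13 - - \frac{10}{7}\right) = - 8 \left(13 + \frac{10}{7}\right) = \left(-8\right) \frac{101}{7} = - \frac{808}{7}$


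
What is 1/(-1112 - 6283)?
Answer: -1/7395 ≈ -0.00013523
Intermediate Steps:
1/(-1112 - 6283) = 1/(-7395) = -1/7395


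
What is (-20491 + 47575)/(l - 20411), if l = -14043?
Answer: -13542/17227 ≈ -0.78609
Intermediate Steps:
(-20491 + 47575)/(l - 20411) = (-20491 + 47575)/(-14043 - 20411) = 27084/(-34454) = 27084*(-1/34454) = -13542/17227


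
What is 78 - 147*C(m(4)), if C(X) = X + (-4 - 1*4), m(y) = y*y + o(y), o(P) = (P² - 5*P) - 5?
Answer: 225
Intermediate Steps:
o(P) = -5 + P² - 5*P
m(y) = -5 - 5*y + 2*y² (m(y) = y*y + (-5 + y² - 5*y) = y² + (-5 + y² - 5*y) = -5 - 5*y + 2*y²)
C(X) = -8 + X (C(X) = X + (-4 - 4) = X - 8 = -8 + X)
78 - 147*C(m(4)) = 78 - 147*(-8 + (-5 - 5*4 + 2*4²)) = 78 - 147*(-8 + (-5 - 20 + 2*16)) = 78 - 147*(-8 + (-5 - 20 + 32)) = 78 - 147*(-8 + 7) = 78 - 147*(-1) = 78 + 147 = 225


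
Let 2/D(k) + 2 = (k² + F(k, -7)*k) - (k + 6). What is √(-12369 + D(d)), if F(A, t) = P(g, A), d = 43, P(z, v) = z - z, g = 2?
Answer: I*√9996637270/899 ≈ 111.22*I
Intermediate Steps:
P(z, v) = 0
F(A, t) = 0
D(k) = 2/(-8 + k² - k) (D(k) = 2/(-2 + ((k² + 0*k) - (k + 6))) = 2/(-2 + ((k² + 0) - (6 + k))) = 2/(-2 + (k² + (-6 - k))) = 2/(-2 + (-6 + k² - k)) = 2/(-8 + k² - k))
√(-12369 + D(d)) = √(-12369 + 2/(-8 + 43² - 1*43)) = √(-12369 + 2/(-8 + 1849 - 43)) = √(-12369 + 2/1798) = √(-12369 + 2*(1/1798)) = √(-12369 + 1/899) = √(-11119730/899) = I*√9996637270/899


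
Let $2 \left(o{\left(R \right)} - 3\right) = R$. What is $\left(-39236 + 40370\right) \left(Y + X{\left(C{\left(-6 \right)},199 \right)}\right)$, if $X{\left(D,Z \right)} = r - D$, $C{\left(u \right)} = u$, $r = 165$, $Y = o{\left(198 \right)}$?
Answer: $309582$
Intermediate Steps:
$o{\left(R \right)} = 3 + \frac{R}{2}$
$Y = 102$ ($Y = 3 + \frac{1}{2} \cdot 198 = 3 + 99 = 102$)
$X{\left(D,Z \right)} = 165 - D$
$\left(-39236 + 40370\right) \left(Y + X{\left(C{\left(-6 \right)},199 \right)}\right) = \left(-39236 + 40370\right) \left(102 + \left(165 - -6\right)\right) = 1134 \left(102 + \left(165 + 6\right)\right) = 1134 \left(102 + 171\right) = 1134 \cdot 273 = 309582$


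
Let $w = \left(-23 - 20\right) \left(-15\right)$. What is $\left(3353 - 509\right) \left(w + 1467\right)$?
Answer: $6006528$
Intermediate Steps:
$w = 645$ ($w = \left(-43\right) \left(-15\right) = 645$)
$\left(3353 - 509\right) \left(w + 1467\right) = \left(3353 - 509\right) \left(645 + 1467\right) = 2844 \cdot 2112 = 6006528$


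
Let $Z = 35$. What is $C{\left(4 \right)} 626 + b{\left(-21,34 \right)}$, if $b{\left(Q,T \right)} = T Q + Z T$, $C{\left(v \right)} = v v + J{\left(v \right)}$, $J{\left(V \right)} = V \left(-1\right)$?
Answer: $7988$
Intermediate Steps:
$J{\left(V \right)} = - V$
$C{\left(v \right)} = v^{2} - v$ ($C{\left(v \right)} = v v - v = v^{2} - v$)
$b{\left(Q,T \right)} = 35 T + Q T$ ($b{\left(Q,T \right)} = T Q + 35 T = Q T + 35 T = 35 T + Q T$)
$C{\left(4 \right)} 626 + b{\left(-21,34 \right)} = 4 \left(-1 + 4\right) 626 + 34 \left(35 - 21\right) = 4 \cdot 3 \cdot 626 + 34 \cdot 14 = 12 \cdot 626 + 476 = 7512 + 476 = 7988$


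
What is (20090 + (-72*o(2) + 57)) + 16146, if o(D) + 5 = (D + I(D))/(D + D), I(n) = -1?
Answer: 36635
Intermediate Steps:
o(D) = -5 + (-1 + D)/(2*D) (o(D) = -5 + (D - 1)/(D + D) = -5 + (-1 + D)/((2*D)) = -5 + (-1 + D)*(1/(2*D)) = -5 + (-1 + D)/(2*D))
(20090 + (-72*o(2) + 57)) + 16146 = (20090 + (-36*(-1 - 9*2)/2 + 57)) + 16146 = (20090 + (-36*(-1 - 18)/2 + 57)) + 16146 = (20090 + (-36*(-19)/2 + 57)) + 16146 = (20090 + (-72*(-19/4) + 57)) + 16146 = (20090 + (342 + 57)) + 16146 = (20090 + 399) + 16146 = 20489 + 16146 = 36635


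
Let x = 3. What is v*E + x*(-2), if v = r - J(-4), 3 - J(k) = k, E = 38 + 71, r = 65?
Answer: 6316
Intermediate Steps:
E = 109
J(k) = 3 - k
v = 58 (v = 65 - (3 - 1*(-4)) = 65 - (3 + 4) = 65 - 1*7 = 65 - 7 = 58)
v*E + x*(-2) = 58*109 + 3*(-2) = 6322 - 6 = 6316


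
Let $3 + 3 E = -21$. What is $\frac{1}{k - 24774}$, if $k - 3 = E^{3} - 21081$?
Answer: $- \frac{1}{46364} \approx -2.1568 \cdot 10^{-5}$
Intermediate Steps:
$E = -8$ ($E = -1 + \frac{1}{3} \left(-21\right) = -1 - 7 = -8$)
$k = -21590$ ($k = 3 - \left(21081 - \left(-8\right)^{3}\right) = 3 - 21593 = -21590$)
$\frac{1}{k - 24774} = \frac{1}{-21590 - 24774} = \frac{1}{-46364} = - \frac{1}{46364}$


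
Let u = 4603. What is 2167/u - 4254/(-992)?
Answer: 10865413/2283088 ≈ 4.7591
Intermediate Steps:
2167/u - 4254/(-992) = 2167/4603 - 4254/(-992) = 2167*(1/4603) - 4254*(-1/992) = 2167/4603 + 2127/496 = 10865413/2283088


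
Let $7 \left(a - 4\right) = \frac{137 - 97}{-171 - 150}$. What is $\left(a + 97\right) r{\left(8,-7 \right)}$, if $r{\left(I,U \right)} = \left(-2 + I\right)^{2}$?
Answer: $\frac{2722884}{749} \approx 3635.4$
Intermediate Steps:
$a = \frac{8948}{2247}$ ($a = 4 + \frac{\left(137 - 97\right) \frac{1}{-171 - 150}}{7} = 4 + \frac{40 \frac{1}{-321}}{7} = 4 + \frac{40 \left(- \frac{1}{321}\right)}{7} = 4 + \frac{1}{7} \left(- \frac{40}{321}\right) = 4 - \frac{40}{2247} = \frac{8948}{2247} \approx 3.9822$)
$\left(a + 97\right) r{\left(8,-7 \right)} = \left(\frac{8948}{2247} + 97\right) \left(-2 + 8\right)^{2} = \frac{226907 \cdot 6^{2}}{2247} = \frac{226907}{2247} \cdot 36 = \frac{2722884}{749}$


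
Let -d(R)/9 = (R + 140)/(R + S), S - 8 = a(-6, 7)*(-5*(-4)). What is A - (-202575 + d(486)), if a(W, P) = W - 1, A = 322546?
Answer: 30983078/59 ≈ 5.2514e+5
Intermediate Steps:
a(W, P) = -1 + W
S = -132 (S = 8 + (-1 - 6)*(-5*(-4)) = 8 - 7*20 = 8 - 140 = -132)
d(R) = -9*(140 + R)/(-132 + R) (d(R) = -9*(R + 140)/(R - 132) = -9*(140 + R)/(-132 + R))
A - (-202575 + d(486)) = 322546 - (-202575 + 9*(-140 - 1*486)/(-132 + 486)) = 322546 - (-202575 + 9*(-140 - 486)/354) = 322546 - (-202575 + 9*(1/354)*(-626)) = 322546 - (-202575 - 939/59) = 322546 - 1*(-11952864/59) = 322546 + 11952864/59 = 30983078/59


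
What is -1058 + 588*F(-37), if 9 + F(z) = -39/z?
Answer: -212018/37 ≈ -5730.2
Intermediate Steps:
F(z) = -9 - 39/z
-1058 + 588*F(-37) = -1058 + 588*(-9 - 39/(-37)) = -1058 + 588*(-9 - 39*(-1/37)) = -1058 + 588*(-9 + 39/37) = -1058 + 588*(-294/37) = -1058 - 172872/37 = -212018/37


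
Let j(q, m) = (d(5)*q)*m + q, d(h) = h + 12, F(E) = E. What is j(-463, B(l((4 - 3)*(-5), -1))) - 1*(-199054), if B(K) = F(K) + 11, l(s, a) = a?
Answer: 119881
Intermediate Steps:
B(K) = 11 + K (B(K) = K + 11 = 11 + K)
d(h) = 12 + h
j(q, m) = q + 17*m*q (j(q, m) = ((12 + 5)*q)*m + q = (17*q)*m + q = 17*m*q + q = q + 17*m*q)
j(-463, B(l((4 - 3)*(-5), -1))) - 1*(-199054) = -463*(1 + 17*(11 - 1)) - 1*(-199054) = -463*(1 + 17*10) + 199054 = -463*(1 + 170) + 199054 = -463*171 + 199054 = -79173 + 199054 = 119881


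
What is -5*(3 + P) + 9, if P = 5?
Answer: -31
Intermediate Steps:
-5*(3 + P) + 9 = -5*(3 + 5) + 9 = -5*8 + 9 = -40 + 9 = -31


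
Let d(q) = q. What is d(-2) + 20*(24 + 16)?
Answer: 798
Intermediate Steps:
d(-2) + 20*(24 + 16) = -2 + 20*(24 + 16) = -2 + 20*40 = -2 + 800 = 798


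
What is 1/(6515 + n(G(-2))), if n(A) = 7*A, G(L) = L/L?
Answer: 1/6522 ≈ 0.00015333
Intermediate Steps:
G(L) = 1
1/(6515 + n(G(-2))) = 1/(6515 + 7*1) = 1/(6515 + 7) = 1/6522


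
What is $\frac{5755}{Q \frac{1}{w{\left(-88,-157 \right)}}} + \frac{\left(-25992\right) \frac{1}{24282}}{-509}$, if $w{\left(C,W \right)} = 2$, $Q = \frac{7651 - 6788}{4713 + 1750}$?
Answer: $\frac{2688348834658}{31187957} \approx 86198.0$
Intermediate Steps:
$Q = \frac{863}{6463} \approx 0.13353$
$\frac{5755}{Q \frac{1}{w{\left(-88,-157 \right)}}} + \frac{\left(-25992\right) \frac{1}{24282}}{-509} = \frac{5755}{\frac{863}{6463} \cdot \frac{1}{2}} + \frac{\left(-25992\right) \frac{1}{24282}}{-509} = \frac{5755}{\frac{863}{6463} \cdot \frac{1}{2}} + \left(-25992\right) \frac{1}{24282} \left(- \frac{1}{509}\right) = \frac{5755}{\frac{863}{12926}} - - \frac{76}{36139} = 5755 \cdot \frac{12926}{863} + \frac{76}{36139} = \frac{74389130}{863} + \frac{76}{36139} = \frac{2688348834658}{31187957}$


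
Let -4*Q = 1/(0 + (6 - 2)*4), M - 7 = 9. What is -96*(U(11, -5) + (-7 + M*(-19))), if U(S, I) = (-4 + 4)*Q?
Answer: 29856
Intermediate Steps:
M = 16 (M = 7 + 9 = 16)
Q = -1/64 (Q = -1/(4*(0 + (6 - 2)*4)) = -1/(4*(0 + 4*4)) = -1/(4*(0 + 16)) = -¼/16 = -¼*1/16 = -1/64 ≈ -0.015625)
U(S, I) = 0 (U(S, I) = (-4 + 4)*(-1/64) = 0*(-1/64) = 0)
-96*(U(11, -5) + (-7 + M*(-19))) = -96*(0 + (-7 + 16*(-19))) = -96*(0 + (-7 - 304)) = -96*(0 - 311) = -96*(-311) = 29856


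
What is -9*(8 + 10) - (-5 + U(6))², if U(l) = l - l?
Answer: -187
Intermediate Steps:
U(l) = 0
-9*(8 + 10) - (-5 + U(6))² = -9*(8 + 10) - (-5 + 0)² = -9*18 - 1*(-5)² = -162 - 1*25 = -162 - 25 = -187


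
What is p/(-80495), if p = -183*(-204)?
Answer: -2196/4735 ≈ -0.46378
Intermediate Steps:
p = 37332
p/(-80495) = 37332/(-80495) = 37332*(-1/80495) = -2196/4735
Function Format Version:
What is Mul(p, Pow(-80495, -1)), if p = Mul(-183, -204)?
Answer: Rational(-2196, 4735) ≈ -0.46378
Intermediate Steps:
p = 37332
Mul(p, Pow(-80495, -1)) = Mul(37332, Pow(-80495, -1)) = Mul(37332, Rational(-1, 80495)) = Rational(-2196, 4735)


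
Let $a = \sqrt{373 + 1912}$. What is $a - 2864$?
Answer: $-2864 + \sqrt{2285} \approx -2816.2$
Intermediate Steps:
$a = \sqrt{2285} \approx 47.802$
$a - 2864 = \sqrt{2285} - 2864 = -2864 + \sqrt{2285}$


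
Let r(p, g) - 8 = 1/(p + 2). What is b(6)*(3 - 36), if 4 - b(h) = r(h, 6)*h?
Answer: 5907/4 ≈ 1476.8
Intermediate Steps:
r(p, g) = 8 + 1/(2 + p) (r(p, g) = 8 + 1/(p + 2) = 8 + 1/(2 + p))
b(h) = 4 - h*(17 + 8*h)/(2 + h) (b(h) = 4 - (17 + 8*h)/(2 + h)*h = 4 - h*(17 + 8*h)/(2 + h))
b(6)*(3 - 36) = ((8 - 13*6 - 8*6²)/(2 + 6))*(3 - 36) = ((8 - 78 - 8*36)/8)*(-33) = ((8 - 78 - 288)/8)*(-33) = ((⅛)*(-358))*(-33) = -179/4*(-33) = 5907/4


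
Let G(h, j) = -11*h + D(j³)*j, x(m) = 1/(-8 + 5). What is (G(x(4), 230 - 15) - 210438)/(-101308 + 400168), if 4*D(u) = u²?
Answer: 63707486975677913/3586320 ≈ 1.7764e+10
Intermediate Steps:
D(u) = u²/4
x(m) = -⅓ (x(m) = 1/(-3) = -⅓)
G(h, j) = -11*h + j⁷/4 (G(h, j) = -11*h + ((j³)²/4)*j = -11*h + (j⁶/4)*j = -11*h + j⁷/4)
(G(x(4), 230 - 15) - 210438)/(-101308 + 400168) = ((-11*(-⅓) + (230 - 15)⁷/4) - 210438)/(-101308 + 400168) = ((11/3 + (¼)*215⁷) - 210438)/298860 = ((11/3 + (¼)*21235828992734375) - 210438)*(1/298860) = ((11/3 + 21235828992734375/4) - 210438)*(1/298860) = (63707486978203169/12 - 210438)*(1/298860) = (63707486975677913/12)*(1/298860) = 63707486975677913/3586320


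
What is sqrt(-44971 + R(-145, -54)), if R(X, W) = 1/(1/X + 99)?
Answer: I*sqrt(9265702056506)/14354 ≈ 212.06*I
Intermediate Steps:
R(X, W) = 1/(99 + 1/X)
sqrt(-44971 + R(-145, -54)) = sqrt(-44971 - 145/(1 + 99*(-145))) = sqrt(-44971 - 145/(1 - 14355)) = sqrt(-44971 - 145/(-14354)) = sqrt(-44971 - 145*(-1/14354)) = sqrt(-44971 + 145/14354) = sqrt(-645513589/14354) = I*sqrt(9265702056506)/14354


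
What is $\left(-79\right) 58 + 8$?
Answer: $-4574$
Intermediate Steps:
$\left(-79\right) 58 + 8 = -4582 + 8 = -4574$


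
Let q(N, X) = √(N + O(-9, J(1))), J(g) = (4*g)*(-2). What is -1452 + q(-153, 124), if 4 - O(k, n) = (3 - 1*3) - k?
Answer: -1452 + I*√158 ≈ -1452.0 + 12.57*I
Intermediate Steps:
J(g) = -8*g
O(k, n) = 4 + k (O(k, n) = 4 - ((3 - 1*3) - k) = 4 - ((3 - 3) - k) = 4 - (0 - k) = 4 - (-1)*k = 4 + k)
q(N, X) = √(-5 + N) (q(N, X) = √(N + (4 - 9)) = √(N - 5) = √(-5 + N))
-1452 + q(-153, 124) = -1452 + √(-5 - 153) = -1452 + √(-158) = -1452 + I*√158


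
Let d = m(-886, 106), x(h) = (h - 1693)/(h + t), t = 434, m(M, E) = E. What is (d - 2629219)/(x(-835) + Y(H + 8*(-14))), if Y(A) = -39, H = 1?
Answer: 1054274313/13111 ≈ 80411.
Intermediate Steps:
x(h) = (-1693 + h)/(434 + h) (x(h) = (h - 1693)/(h + 434) = (-1693 + h)/(434 + h))
d = 106
(d - 2629219)/(x(-835) + Y(H + 8*(-14))) = (106 - 2629219)/((-1693 - 835)/(434 - 835) - 39) = -2629113/(-2528/(-401) - 39) = -2629113/(-1/401*(-2528) - 39) = -2629113/(2528/401 - 39) = -2629113/(-13111/401) = -2629113*(-401/13111) = 1054274313/13111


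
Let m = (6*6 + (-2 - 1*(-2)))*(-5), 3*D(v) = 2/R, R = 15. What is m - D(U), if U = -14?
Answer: -8102/45 ≈ -180.04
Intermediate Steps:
D(v) = 2/45 (D(v) = (2/15)/3 = (2*(1/15))/3 = (⅓)*(2/15) = 2/45)
m = -180 (m = (36 + (-2 + 2))*(-5) = (36 + 0)*(-5) = 36*(-5) = -180)
m - D(U) = -180 - 1*2/45 = -180 - 2/45 = -8102/45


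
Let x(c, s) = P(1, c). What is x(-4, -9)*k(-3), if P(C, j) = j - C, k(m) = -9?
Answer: 45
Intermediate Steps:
x(c, s) = -1 + c (x(c, s) = c - 1*1 = c - 1 = -1 + c)
x(-4, -9)*k(-3) = (-1 - 4)*(-9) = -5*(-9) = 45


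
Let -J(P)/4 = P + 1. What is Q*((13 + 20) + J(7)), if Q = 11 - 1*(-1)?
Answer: 12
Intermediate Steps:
J(P) = -4 - 4*P (J(P) = -4*(P + 1) = -4*(1 + P) = -4 - 4*P)
Q = 12 (Q = 11 + 1 = 12)
Q*((13 + 20) + J(7)) = 12*((13 + 20) + (-4 - 4*7)) = 12*(33 + (-4 - 28)) = 12*(33 - 32) = 12*1 = 12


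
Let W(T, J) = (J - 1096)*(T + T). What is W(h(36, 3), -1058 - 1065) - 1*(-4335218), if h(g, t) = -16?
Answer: 4438226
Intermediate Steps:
W(T, J) = 2*T*(-1096 + J) (W(T, J) = (-1096 + J)*(2*T) = 2*T*(-1096 + J))
W(h(36, 3), -1058 - 1065) - 1*(-4335218) = 2*(-16)*(-1096 + (-1058 - 1065)) - 1*(-4335218) = 2*(-16)*(-1096 - 2123) + 4335218 = 2*(-16)*(-3219) + 4335218 = 103008 + 4335218 = 4438226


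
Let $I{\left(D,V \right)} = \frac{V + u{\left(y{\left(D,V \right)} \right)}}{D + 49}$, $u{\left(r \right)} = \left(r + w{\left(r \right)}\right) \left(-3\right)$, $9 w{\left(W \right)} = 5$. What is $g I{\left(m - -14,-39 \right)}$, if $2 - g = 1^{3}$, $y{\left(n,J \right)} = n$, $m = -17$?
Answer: $- \frac{95}{138} \approx -0.68841$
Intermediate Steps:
$w{\left(W \right)} = \frac{5}{9}$ ($w{\left(W \right)} = \frac{1}{9} \cdot 5 = \frac{5}{9}$)
$g = 1$ ($g = 2 - 1^{3} = 2 - 1 = 1$)
$u{\left(r \right)} = - \frac{5}{3} - 3 r$ ($u{\left(r \right)} = \left(r + \frac{5}{9}\right) \left(-3\right) = \left(\frac{5}{9} + r\right) \left(-3\right) = - \frac{5}{3} - 3 r$)
$I{\left(D,V \right)} = \frac{- \frac{5}{3} + V - 3 D}{49 + D}$ ($I{\left(D,V \right)} = \frac{V - \left(\frac{5}{3} + 3 D\right)}{D + 49} = \frac{- \frac{5}{3} + V - 3 D}{49 + D}$)
$g I{\left(m - -14,-39 \right)} = 1 \frac{- \frac{5}{3} - 39 - 3 \left(-17 - -14\right)}{49 - 3} = 1 \frac{- \frac{5}{3} - 39 - 3 \left(-17 + 14\right)}{49 + \left(-17 + 14\right)} = 1 \frac{- \frac{5}{3} - 39 - -9}{49 - 3} = 1 \frac{- \frac{5}{3} - 39 + 9}{46} = 1 \cdot \frac{1}{46} \left(- \frac{95}{3}\right) = 1 \left(- \frac{95}{138}\right) = - \frac{95}{138}$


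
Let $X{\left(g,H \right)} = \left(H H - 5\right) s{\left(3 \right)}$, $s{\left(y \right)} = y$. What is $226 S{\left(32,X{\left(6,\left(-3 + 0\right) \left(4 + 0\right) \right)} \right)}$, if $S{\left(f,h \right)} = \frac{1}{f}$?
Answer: $\frac{113}{16} \approx 7.0625$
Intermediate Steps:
$X{\left(g,H \right)} = -15 + 3 H^{2}$ ($X{\left(g,H \right)} = \left(H H - 5\right) 3 = \left(H^{2} - 5\right) 3 = \left(-5 + H^{2}\right) 3 = -15 + 3 H^{2}$)
$226 S{\left(32,X{\left(6,\left(-3 + 0\right) \left(4 + 0\right) \right)} \right)} = \frac{226}{32} = 226 \cdot \frac{1}{32} = \frac{113}{16}$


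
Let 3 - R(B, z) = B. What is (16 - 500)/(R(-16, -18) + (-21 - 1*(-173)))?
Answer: -484/171 ≈ -2.8304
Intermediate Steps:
R(B, z) = 3 - B
(16 - 500)/(R(-16, -18) + (-21 - 1*(-173))) = (16 - 500)/((3 - 1*(-16)) + (-21 - 1*(-173))) = -484/((3 + 16) + (-21 + 173)) = -484/(19 + 152) = -484/171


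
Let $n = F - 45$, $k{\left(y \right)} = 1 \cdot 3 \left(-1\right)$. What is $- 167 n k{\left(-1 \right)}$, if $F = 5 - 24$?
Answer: $-32064$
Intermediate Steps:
$F = -19$
$k{\left(y \right)} = -3$ ($k{\left(y \right)} = 3 \left(-1\right) = -3$)
$n = -64$ ($n = -19 - 45 = -64$)
$- 167 n k{\left(-1 \right)} = \left(-167\right) \left(-64\right) \left(-3\right) = 10688 \left(-3\right) = -32064$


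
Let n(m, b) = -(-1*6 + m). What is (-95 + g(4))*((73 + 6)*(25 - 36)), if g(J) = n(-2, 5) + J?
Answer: 72127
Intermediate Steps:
n(m, b) = 6 - m (n(m, b) = -(-6 + m) = 6 - m)
g(J) = 8 + J (g(J) = (6 - 1*(-2)) + J = (6 + 2) + J = 8 + J)
(-95 + g(4))*((73 + 6)*(25 - 36)) = (-95 + (8 + 4))*((73 + 6)*(25 - 36)) = (-95 + 12)*(79*(-11)) = -83*(-869) = 72127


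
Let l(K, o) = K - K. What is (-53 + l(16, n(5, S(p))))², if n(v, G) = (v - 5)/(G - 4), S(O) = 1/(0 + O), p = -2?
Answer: 2809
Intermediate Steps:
S(O) = 1/O
n(v, G) = (-5 + v)/(-4 + G)
l(K, o) = 0
(-53 + l(16, n(5, S(p))))² = (-53 + 0)² = (-53)² = 2809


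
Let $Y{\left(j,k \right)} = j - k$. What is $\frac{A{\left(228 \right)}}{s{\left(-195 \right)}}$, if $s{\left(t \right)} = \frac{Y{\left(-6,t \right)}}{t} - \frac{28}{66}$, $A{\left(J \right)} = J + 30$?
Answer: $- \frac{553410}{2989} \approx -185.15$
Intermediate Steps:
$A{\left(J \right)} = 30 + J$
$s{\left(t \right)} = - \frac{14}{33} + \frac{-6 - t}{t}$ ($s{\left(t \right)} = \frac{-6 - t}{t} - \frac{28}{66} = \frac{-6 - t}{t} - \frac{14}{33} = - \frac{14}{33} + \frac{-6 - t}{t}$)
$\frac{A{\left(228 \right)}}{s{\left(-195 \right)}} = \frac{30 + 228}{- \frac{47}{33} - \frac{6}{-195}} = \frac{258}{- \frac{47}{33} - - \frac{2}{65}} = \frac{258}{- \frac{47}{33} + \frac{2}{65}} = \frac{258}{- \frac{2989}{2145}} = 258 \left(- \frac{2145}{2989}\right) = - \frac{553410}{2989}$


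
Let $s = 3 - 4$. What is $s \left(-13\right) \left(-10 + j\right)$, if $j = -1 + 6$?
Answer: $-65$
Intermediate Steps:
$s = -1$ ($s = 3 - 4 = -1$)
$j = 5$
$s \left(-13\right) \left(-10 + j\right) = \left(-1\right) \left(-13\right) \left(-10 + 5\right) = 13 \left(-5\right) = -65$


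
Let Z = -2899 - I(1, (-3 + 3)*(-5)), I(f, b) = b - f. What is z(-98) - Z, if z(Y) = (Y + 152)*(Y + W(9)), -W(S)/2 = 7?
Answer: -3150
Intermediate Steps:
W(S) = -14 (W(S) = -2*7 = -14)
z(Y) = (-14 + Y)*(152 + Y) (z(Y) = (Y + 152)*(Y - 14) = (152 + Y)*(-14 + Y) = (-14 + Y)*(152 + Y))
Z = -2898 (Z = -2899 - ((-3 + 3)*(-5) - 1*1) = -2899 - (0*(-5) - 1) = -2899 - (0 - 1) = -2899 - 1*(-1) = -2899 + 1 = -2898)
z(-98) - Z = (-2128 + (-98)² + 138*(-98)) - 1*(-2898) = (-2128 + 9604 - 13524) + 2898 = -6048 + 2898 = -3150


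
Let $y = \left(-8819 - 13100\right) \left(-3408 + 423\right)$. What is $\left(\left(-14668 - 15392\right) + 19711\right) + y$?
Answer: $65417866$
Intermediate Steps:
$y = 65428215$ ($y = \left(-21919\right) \left(-2985\right) = 65428215$)
$\left(\left(-14668 - 15392\right) + 19711\right) + y = \left(\left(-14668 - 15392\right) + 19711\right) + 65428215 = \left(-30060 + 19711\right) + 65428215 = -10349 + 65428215 = 65417866$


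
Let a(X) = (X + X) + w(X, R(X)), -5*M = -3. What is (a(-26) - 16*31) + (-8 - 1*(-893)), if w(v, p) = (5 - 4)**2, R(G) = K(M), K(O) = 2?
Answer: 338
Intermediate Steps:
M = 3/5 (M = -1/5*(-3) = 3/5 ≈ 0.60000)
R(G) = 2
w(v, p) = 1 (w(v, p) = 1**2 = 1)
a(X) = 1 + 2*X (a(X) = (X + X) + 1 = 2*X + 1 = 1 + 2*X)
(a(-26) - 16*31) + (-8 - 1*(-893)) = ((1 + 2*(-26)) - 16*31) + (-8 - 1*(-893)) = ((1 - 52) - 496) + (-8 + 893) = (-51 - 496) + 885 = -547 + 885 = 338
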